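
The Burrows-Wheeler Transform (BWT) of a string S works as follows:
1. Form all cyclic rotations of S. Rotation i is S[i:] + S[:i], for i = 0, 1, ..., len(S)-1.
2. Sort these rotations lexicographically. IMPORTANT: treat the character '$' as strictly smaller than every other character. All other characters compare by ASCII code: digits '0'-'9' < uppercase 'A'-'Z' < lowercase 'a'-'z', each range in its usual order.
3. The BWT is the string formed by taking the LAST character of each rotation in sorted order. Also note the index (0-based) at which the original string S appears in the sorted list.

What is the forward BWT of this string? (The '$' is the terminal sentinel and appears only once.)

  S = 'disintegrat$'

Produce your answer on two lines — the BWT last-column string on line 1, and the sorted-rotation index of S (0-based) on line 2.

All 12 rotations (rotation i = S[i:]+S[:i]):
  rot[0] = disintegrat$
  rot[1] = isintegrat$d
  rot[2] = sintegrat$di
  rot[3] = integrat$dis
  rot[4] = ntegrat$disi
  rot[5] = tegrat$disin
  rot[6] = egrat$disint
  rot[7] = grat$disinte
  rot[8] = rat$disinteg
  rot[9] = at$disintegr
  rot[10] = t$disintegra
  rot[11] = $disintegrat
Sorted (with $ < everything):
  sorted[0] = $disintegrat  (last char: 't')
  sorted[1] = at$disintegr  (last char: 'r')
  sorted[2] = disintegrat$  (last char: '$')
  sorted[3] = egrat$disint  (last char: 't')
  sorted[4] = grat$disinte  (last char: 'e')
  sorted[5] = integrat$dis  (last char: 's')
  sorted[6] = isintegrat$d  (last char: 'd')
  sorted[7] = ntegrat$disi  (last char: 'i')
  sorted[8] = rat$disinteg  (last char: 'g')
  sorted[9] = sintegrat$di  (last char: 'i')
  sorted[10] = t$disintegra  (last char: 'a')
  sorted[11] = tegrat$disin  (last char: 'n')
Last column: tr$tesdigian
Original string S is at sorted index 2

Answer: tr$tesdigian
2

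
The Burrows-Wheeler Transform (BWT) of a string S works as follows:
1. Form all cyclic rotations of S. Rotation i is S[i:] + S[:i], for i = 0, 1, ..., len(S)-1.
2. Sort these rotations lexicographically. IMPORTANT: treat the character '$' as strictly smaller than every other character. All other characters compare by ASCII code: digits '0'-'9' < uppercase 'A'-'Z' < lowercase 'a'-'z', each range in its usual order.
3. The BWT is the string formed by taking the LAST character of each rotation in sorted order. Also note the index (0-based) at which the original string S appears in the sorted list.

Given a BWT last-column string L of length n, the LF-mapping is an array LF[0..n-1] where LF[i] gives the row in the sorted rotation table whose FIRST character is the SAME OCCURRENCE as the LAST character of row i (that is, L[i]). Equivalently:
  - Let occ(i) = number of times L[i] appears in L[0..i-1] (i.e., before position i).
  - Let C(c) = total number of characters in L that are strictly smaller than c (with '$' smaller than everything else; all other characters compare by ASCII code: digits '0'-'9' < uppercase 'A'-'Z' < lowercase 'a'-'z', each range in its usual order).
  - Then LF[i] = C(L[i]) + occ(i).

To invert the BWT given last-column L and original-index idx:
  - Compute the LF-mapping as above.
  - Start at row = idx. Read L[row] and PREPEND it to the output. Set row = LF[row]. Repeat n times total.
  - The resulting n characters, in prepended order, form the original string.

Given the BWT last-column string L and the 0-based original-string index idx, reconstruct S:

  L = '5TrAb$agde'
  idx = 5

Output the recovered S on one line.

Answer: badgerAT5$

Derivation:
LF mapping: 1 3 9 2 5 0 4 8 6 7
Walk LF starting at row 5, prepending L[row]:
  step 1: row=5, L[5]='$', prepend. Next row=LF[5]=0
  step 2: row=0, L[0]='5', prepend. Next row=LF[0]=1
  step 3: row=1, L[1]='T', prepend. Next row=LF[1]=3
  step 4: row=3, L[3]='A', prepend. Next row=LF[3]=2
  step 5: row=2, L[2]='r', prepend. Next row=LF[2]=9
  step 6: row=9, L[9]='e', prepend. Next row=LF[9]=7
  step 7: row=7, L[7]='g', prepend. Next row=LF[7]=8
  step 8: row=8, L[8]='d', prepend. Next row=LF[8]=6
  step 9: row=6, L[6]='a', prepend. Next row=LF[6]=4
  step 10: row=4, L[4]='b', prepend. Next row=LF[4]=5
Reversed output: badgerAT5$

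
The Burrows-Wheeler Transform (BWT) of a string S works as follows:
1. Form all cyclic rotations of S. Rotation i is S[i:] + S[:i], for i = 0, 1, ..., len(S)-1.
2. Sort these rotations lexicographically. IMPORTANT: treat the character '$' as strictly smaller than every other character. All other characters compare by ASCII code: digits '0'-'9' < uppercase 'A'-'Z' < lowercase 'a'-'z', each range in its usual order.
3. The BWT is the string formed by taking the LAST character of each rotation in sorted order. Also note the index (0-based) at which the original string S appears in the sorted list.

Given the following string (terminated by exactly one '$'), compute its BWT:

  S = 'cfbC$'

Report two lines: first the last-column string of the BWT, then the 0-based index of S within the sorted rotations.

Answer: Cbf$c
3

Derivation:
All 5 rotations (rotation i = S[i:]+S[:i]):
  rot[0] = cfbC$
  rot[1] = fbC$c
  rot[2] = bC$cf
  rot[3] = C$cfb
  rot[4] = $cfbC
Sorted (with $ < everything):
  sorted[0] = $cfbC  (last char: 'C')
  sorted[1] = C$cfb  (last char: 'b')
  sorted[2] = bC$cf  (last char: 'f')
  sorted[3] = cfbC$  (last char: '$')
  sorted[4] = fbC$c  (last char: 'c')
Last column: Cbf$c
Original string S is at sorted index 3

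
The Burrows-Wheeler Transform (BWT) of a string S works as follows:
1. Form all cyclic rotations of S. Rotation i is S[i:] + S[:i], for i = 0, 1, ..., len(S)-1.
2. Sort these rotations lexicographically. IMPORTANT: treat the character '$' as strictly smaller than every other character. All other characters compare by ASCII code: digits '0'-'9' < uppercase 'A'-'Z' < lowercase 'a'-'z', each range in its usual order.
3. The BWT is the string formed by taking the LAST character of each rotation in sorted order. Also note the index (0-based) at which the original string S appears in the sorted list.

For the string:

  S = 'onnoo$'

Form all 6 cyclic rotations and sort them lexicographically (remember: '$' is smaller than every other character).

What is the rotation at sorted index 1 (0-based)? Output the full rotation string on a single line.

Answer: nnoo$o

Derivation:
All 6 rotations (rotation i = S[i:]+S[:i]):
  rot[0] = onnoo$
  rot[1] = nnoo$o
  rot[2] = noo$on
  rot[3] = oo$onn
  rot[4] = o$onno
  rot[5] = $onnoo
Sorted (with $ < everything):
  sorted[0] = $onnoo
  sorted[1] = nnoo$o
  sorted[2] = noo$on
  sorted[3] = o$onno
  sorted[4] = onnoo$
  sorted[5] = oo$onn
sorted[1] = nnoo$o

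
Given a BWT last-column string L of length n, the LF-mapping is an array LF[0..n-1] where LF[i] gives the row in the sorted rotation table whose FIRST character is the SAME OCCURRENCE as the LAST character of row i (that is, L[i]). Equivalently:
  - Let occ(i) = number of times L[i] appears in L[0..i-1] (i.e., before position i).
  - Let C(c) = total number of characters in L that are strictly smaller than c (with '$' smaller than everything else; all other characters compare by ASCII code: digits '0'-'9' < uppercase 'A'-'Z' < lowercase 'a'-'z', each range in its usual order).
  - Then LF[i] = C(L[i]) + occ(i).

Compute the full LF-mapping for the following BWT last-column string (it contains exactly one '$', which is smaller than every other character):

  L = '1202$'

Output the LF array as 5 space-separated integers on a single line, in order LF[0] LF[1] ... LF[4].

Answer: 2 3 1 4 0

Derivation:
Char counts: '$':1, '0':1, '1':1, '2':2
C (first-col start): C('$')=0, C('0')=1, C('1')=2, C('2')=3
L[0]='1': occ=0, LF[0]=C('1')+0=2+0=2
L[1]='2': occ=0, LF[1]=C('2')+0=3+0=3
L[2]='0': occ=0, LF[2]=C('0')+0=1+0=1
L[3]='2': occ=1, LF[3]=C('2')+1=3+1=4
L[4]='$': occ=0, LF[4]=C('$')+0=0+0=0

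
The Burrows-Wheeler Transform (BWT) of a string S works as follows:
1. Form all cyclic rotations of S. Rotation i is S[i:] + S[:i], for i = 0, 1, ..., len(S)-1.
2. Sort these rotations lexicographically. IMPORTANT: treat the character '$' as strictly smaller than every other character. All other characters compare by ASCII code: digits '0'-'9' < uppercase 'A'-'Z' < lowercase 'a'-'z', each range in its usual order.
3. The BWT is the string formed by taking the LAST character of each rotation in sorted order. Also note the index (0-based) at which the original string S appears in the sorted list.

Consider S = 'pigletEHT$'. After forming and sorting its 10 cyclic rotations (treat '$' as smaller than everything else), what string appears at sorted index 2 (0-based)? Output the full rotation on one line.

All 10 rotations (rotation i = S[i:]+S[:i]):
  rot[0] = pigletEHT$
  rot[1] = igletEHT$p
  rot[2] = gletEHT$pi
  rot[3] = letEHT$pig
  rot[4] = etEHT$pigl
  rot[5] = tEHT$pigle
  rot[6] = EHT$piglet
  rot[7] = HT$pigletE
  rot[8] = T$pigletEH
  rot[9] = $pigletEHT
Sorted (with $ < everything):
  sorted[0] = $pigletEHT
  sorted[1] = EHT$piglet
  sorted[2] = HT$pigletE
  sorted[3] = T$pigletEH
  sorted[4] = etEHT$pigl
  sorted[5] = gletEHT$pi
  sorted[6] = igletEHT$p
  sorted[7] = letEHT$pig
  sorted[8] = pigletEHT$
  sorted[9] = tEHT$pigle
sorted[2] = HT$pigletE

Answer: HT$pigletE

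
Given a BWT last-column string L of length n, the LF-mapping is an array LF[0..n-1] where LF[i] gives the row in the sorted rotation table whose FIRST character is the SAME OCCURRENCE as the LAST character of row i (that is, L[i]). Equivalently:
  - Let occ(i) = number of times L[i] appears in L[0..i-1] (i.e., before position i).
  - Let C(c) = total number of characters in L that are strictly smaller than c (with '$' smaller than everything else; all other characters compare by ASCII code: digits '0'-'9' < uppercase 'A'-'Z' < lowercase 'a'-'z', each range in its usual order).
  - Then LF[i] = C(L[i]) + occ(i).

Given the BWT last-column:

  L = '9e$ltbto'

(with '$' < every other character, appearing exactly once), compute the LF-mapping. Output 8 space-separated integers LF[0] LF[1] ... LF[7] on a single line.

Char counts: '$':1, '9':1, 'b':1, 'e':1, 'l':1, 'o':1, 't':2
C (first-col start): C('$')=0, C('9')=1, C('b')=2, C('e')=3, C('l')=4, C('o')=5, C('t')=6
L[0]='9': occ=0, LF[0]=C('9')+0=1+0=1
L[1]='e': occ=0, LF[1]=C('e')+0=3+0=3
L[2]='$': occ=0, LF[2]=C('$')+0=0+0=0
L[3]='l': occ=0, LF[3]=C('l')+0=4+0=4
L[4]='t': occ=0, LF[4]=C('t')+0=6+0=6
L[5]='b': occ=0, LF[5]=C('b')+0=2+0=2
L[6]='t': occ=1, LF[6]=C('t')+1=6+1=7
L[7]='o': occ=0, LF[7]=C('o')+0=5+0=5

Answer: 1 3 0 4 6 2 7 5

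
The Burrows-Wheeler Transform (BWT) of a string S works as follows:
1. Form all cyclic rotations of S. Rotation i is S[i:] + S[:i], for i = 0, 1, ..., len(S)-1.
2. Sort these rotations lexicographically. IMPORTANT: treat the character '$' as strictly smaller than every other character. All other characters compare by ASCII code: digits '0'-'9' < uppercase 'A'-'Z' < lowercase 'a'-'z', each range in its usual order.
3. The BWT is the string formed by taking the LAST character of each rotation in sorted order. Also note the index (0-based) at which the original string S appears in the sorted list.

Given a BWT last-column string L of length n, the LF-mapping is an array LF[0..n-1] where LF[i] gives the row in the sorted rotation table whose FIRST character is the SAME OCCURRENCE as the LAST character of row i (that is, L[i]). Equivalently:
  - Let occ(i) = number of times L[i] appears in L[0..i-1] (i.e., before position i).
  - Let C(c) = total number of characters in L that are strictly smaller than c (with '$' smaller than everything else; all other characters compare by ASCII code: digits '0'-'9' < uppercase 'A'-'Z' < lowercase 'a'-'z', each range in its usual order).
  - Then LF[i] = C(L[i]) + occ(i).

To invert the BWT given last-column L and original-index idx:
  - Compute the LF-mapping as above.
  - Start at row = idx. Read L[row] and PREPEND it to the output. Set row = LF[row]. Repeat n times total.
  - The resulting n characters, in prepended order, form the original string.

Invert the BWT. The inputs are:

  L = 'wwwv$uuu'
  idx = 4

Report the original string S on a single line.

Answer: vuwuwuw$

Derivation:
LF mapping: 5 6 7 4 0 1 2 3
Walk LF starting at row 4, prepending L[row]:
  step 1: row=4, L[4]='$', prepend. Next row=LF[4]=0
  step 2: row=0, L[0]='w', prepend. Next row=LF[0]=5
  step 3: row=5, L[5]='u', prepend. Next row=LF[5]=1
  step 4: row=1, L[1]='w', prepend. Next row=LF[1]=6
  step 5: row=6, L[6]='u', prepend. Next row=LF[6]=2
  step 6: row=2, L[2]='w', prepend. Next row=LF[2]=7
  step 7: row=7, L[7]='u', prepend. Next row=LF[7]=3
  step 8: row=3, L[3]='v', prepend. Next row=LF[3]=4
Reversed output: vuwuwuw$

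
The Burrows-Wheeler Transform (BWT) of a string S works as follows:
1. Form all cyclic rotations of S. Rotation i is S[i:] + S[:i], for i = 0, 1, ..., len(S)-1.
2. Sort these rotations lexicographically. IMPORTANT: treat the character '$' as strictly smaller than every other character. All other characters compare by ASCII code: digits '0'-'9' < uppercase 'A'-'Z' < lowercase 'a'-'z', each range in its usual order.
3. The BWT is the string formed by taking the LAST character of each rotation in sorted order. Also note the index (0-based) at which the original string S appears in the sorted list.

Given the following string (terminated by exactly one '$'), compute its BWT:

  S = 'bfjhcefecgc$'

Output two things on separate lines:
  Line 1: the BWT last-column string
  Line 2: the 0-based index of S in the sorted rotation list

All 12 rotations (rotation i = S[i:]+S[:i]):
  rot[0] = bfjhcefecgc$
  rot[1] = fjhcefecgc$b
  rot[2] = jhcefecgc$bf
  rot[3] = hcefecgc$bfj
  rot[4] = cefecgc$bfjh
  rot[5] = efecgc$bfjhc
  rot[6] = fecgc$bfjhce
  rot[7] = ecgc$bfjhcef
  rot[8] = cgc$bfjhcefe
  rot[9] = gc$bfjhcefec
  rot[10] = c$bfjhcefecg
  rot[11] = $bfjhcefecgc
Sorted (with $ < everything):
  sorted[0] = $bfjhcefecgc  (last char: 'c')
  sorted[1] = bfjhcefecgc$  (last char: '$')
  sorted[2] = c$bfjhcefecg  (last char: 'g')
  sorted[3] = cefecgc$bfjh  (last char: 'h')
  sorted[4] = cgc$bfjhcefe  (last char: 'e')
  sorted[5] = ecgc$bfjhcef  (last char: 'f')
  sorted[6] = efecgc$bfjhc  (last char: 'c')
  sorted[7] = fecgc$bfjhce  (last char: 'e')
  sorted[8] = fjhcefecgc$b  (last char: 'b')
  sorted[9] = gc$bfjhcefec  (last char: 'c')
  sorted[10] = hcefecgc$bfj  (last char: 'j')
  sorted[11] = jhcefecgc$bf  (last char: 'f')
Last column: c$ghefcebcjf
Original string S is at sorted index 1

Answer: c$ghefcebcjf
1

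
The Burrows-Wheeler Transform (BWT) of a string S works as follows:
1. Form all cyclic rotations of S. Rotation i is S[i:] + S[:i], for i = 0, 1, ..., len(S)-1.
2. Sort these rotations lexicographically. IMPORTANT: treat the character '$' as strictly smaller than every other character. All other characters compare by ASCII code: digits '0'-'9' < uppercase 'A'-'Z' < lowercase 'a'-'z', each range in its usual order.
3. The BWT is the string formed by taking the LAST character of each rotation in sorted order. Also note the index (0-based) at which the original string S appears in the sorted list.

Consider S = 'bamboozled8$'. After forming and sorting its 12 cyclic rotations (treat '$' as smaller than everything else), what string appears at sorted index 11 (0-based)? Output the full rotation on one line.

All 12 rotations (rotation i = S[i:]+S[:i]):
  rot[0] = bamboozled8$
  rot[1] = amboozled8$b
  rot[2] = mboozled8$ba
  rot[3] = boozled8$bam
  rot[4] = oozled8$bamb
  rot[5] = ozled8$bambo
  rot[6] = zled8$bamboo
  rot[7] = led8$bambooz
  rot[8] = ed8$bamboozl
  rot[9] = d8$bamboozle
  rot[10] = 8$bamboozled
  rot[11] = $bamboozled8
Sorted (with $ < everything):
  sorted[0] = $bamboozled8
  sorted[1] = 8$bamboozled
  sorted[2] = amboozled8$b
  sorted[3] = bamboozled8$
  sorted[4] = boozled8$bam
  sorted[5] = d8$bamboozle
  sorted[6] = ed8$bamboozl
  sorted[7] = led8$bambooz
  sorted[8] = mboozled8$ba
  sorted[9] = oozled8$bamb
  sorted[10] = ozled8$bambo
  sorted[11] = zled8$bamboo
sorted[11] = zled8$bamboo

Answer: zled8$bamboo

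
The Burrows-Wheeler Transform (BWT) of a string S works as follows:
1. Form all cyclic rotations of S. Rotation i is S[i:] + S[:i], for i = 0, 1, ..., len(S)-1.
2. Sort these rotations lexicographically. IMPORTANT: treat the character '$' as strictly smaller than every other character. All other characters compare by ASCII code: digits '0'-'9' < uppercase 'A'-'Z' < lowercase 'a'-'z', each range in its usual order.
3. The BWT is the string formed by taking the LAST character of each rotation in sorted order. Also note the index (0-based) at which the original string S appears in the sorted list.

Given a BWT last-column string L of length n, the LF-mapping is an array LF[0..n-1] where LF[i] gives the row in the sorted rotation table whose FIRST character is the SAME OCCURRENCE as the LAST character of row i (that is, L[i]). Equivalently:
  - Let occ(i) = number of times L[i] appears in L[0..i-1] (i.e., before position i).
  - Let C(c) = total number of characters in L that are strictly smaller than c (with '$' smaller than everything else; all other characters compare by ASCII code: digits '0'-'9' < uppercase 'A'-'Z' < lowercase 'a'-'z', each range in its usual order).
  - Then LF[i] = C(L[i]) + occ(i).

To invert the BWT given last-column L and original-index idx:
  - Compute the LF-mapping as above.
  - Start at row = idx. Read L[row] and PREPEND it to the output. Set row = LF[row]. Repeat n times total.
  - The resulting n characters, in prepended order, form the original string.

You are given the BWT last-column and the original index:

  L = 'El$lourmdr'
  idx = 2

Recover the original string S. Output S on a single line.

LF mapping: 1 3 0 4 6 9 7 5 2 8
Walk LF starting at row 2, prepending L[row]:
  step 1: row=2, L[2]='$', prepend. Next row=LF[2]=0
  step 2: row=0, L[0]='E', prepend. Next row=LF[0]=1
  step 3: row=1, L[1]='l', prepend. Next row=LF[1]=3
  step 4: row=3, L[3]='l', prepend. Next row=LF[3]=4
  step 5: row=4, L[4]='o', prepend. Next row=LF[4]=6
  step 6: row=6, L[6]='r', prepend. Next row=LF[6]=7
  step 7: row=7, L[7]='m', prepend. Next row=LF[7]=5
  step 8: row=5, L[5]='u', prepend. Next row=LF[5]=9
  step 9: row=9, L[9]='r', prepend. Next row=LF[9]=8
  step 10: row=8, L[8]='d', prepend. Next row=LF[8]=2
Reversed output: drumrollE$

Answer: drumrollE$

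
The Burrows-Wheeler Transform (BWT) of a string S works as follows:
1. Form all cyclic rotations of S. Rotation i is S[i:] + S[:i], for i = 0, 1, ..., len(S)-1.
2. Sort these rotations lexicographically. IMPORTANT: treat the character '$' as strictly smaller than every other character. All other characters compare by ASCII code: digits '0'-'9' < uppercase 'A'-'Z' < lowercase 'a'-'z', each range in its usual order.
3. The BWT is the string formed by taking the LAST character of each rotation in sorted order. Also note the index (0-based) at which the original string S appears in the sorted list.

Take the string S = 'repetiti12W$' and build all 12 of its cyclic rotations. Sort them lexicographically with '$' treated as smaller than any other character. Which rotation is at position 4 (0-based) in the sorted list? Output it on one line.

Answer: epetiti12W$r

Derivation:
All 12 rotations (rotation i = S[i:]+S[:i]):
  rot[0] = repetiti12W$
  rot[1] = epetiti12W$r
  rot[2] = petiti12W$re
  rot[3] = etiti12W$rep
  rot[4] = titi12W$repe
  rot[5] = iti12W$repet
  rot[6] = ti12W$repeti
  rot[7] = i12W$repetit
  rot[8] = 12W$repetiti
  rot[9] = 2W$repetiti1
  rot[10] = W$repetiti12
  rot[11] = $repetiti12W
Sorted (with $ < everything):
  sorted[0] = $repetiti12W
  sorted[1] = 12W$repetiti
  sorted[2] = 2W$repetiti1
  sorted[3] = W$repetiti12
  sorted[4] = epetiti12W$r
  sorted[5] = etiti12W$rep
  sorted[6] = i12W$repetit
  sorted[7] = iti12W$repet
  sorted[8] = petiti12W$re
  sorted[9] = repetiti12W$
  sorted[10] = ti12W$repeti
  sorted[11] = titi12W$repe
sorted[4] = epetiti12W$r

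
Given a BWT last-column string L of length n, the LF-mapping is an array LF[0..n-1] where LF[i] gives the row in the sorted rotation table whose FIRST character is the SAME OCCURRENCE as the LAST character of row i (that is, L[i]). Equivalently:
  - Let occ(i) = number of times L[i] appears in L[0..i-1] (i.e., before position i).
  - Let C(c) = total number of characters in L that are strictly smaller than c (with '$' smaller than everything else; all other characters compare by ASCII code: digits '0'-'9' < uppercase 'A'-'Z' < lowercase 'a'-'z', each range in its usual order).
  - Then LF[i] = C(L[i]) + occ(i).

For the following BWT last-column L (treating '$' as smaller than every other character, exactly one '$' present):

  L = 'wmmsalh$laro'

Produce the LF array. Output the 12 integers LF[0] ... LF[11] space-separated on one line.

Answer: 11 6 7 10 1 4 3 0 5 2 9 8

Derivation:
Char counts: '$':1, 'a':2, 'h':1, 'l':2, 'm':2, 'o':1, 'r':1, 's':1, 'w':1
C (first-col start): C('$')=0, C('a')=1, C('h')=3, C('l')=4, C('m')=6, C('o')=8, C('r')=9, C('s')=10, C('w')=11
L[0]='w': occ=0, LF[0]=C('w')+0=11+0=11
L[1]='m': occ=0, LF[1]=C('m')+0=6+0=6
L[2]='m': occ=1, LF[2]=C('m')+1=6+1=7
L[3]='s': occ=0, LF[3]=C('s')+0=10+0=10
L[4]='a': occ=0, LF[4]=C('a')+0=1+0=1
L[5]='l': occ=0, LF[5]=C('l')+0=4+0=4
L[6]='h': occ=0, LF[6]=C('h')+0=3+0=3
L[7]='$': occ=0, LF[7]=C('$')+0=0+0=0
L[8]='l': occ=1, LF[8]=C('l')+1=4+1=5
L[9]='a': occ=1, LF[9]=C('a')+1=1+1=2
L[10]='r': occ=0, LF[10]=C('r')+0=9+0=9
L[11]='o': occ=0, LF[11]=C('o')+0=8+0=8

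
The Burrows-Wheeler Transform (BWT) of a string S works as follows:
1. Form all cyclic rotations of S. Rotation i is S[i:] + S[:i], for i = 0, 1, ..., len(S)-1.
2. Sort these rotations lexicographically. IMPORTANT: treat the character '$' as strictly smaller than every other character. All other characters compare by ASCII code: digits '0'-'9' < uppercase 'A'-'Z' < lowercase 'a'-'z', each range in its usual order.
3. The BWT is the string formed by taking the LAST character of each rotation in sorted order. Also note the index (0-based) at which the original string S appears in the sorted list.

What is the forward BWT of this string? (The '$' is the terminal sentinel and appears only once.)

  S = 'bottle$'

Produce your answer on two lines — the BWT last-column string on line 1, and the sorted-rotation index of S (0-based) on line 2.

All 7 rotations (rotation i = S[i:]+S[:i]):
  rot[0] = bottle$
  rot[1] = ottle$b
  rot[2] = ttle$bo
  rot[3] = tle$bot
  rot[4] = le$bott
  rot[5] = e$bottl
  rot[6] = $bottle
Sorted (with $ < everything):
  sorted[0] = $bottle  (last char: 'e')
  sorted[1] = bottle$  (last char: '$')
  sorted[2] = e$bottl  (last char: 'l')
  sorted[3] = le$bott  (last char: 't')
  sorted[4] = ottle$b  (last char: 'b')
  sorted[5] = tle$bot  (last char: 't')
  sorted[6] = ttle$bo  (last char: 'o')
Last column: e$ltbto
Original string S is at sorted index 1

Answer: e$ltbto
1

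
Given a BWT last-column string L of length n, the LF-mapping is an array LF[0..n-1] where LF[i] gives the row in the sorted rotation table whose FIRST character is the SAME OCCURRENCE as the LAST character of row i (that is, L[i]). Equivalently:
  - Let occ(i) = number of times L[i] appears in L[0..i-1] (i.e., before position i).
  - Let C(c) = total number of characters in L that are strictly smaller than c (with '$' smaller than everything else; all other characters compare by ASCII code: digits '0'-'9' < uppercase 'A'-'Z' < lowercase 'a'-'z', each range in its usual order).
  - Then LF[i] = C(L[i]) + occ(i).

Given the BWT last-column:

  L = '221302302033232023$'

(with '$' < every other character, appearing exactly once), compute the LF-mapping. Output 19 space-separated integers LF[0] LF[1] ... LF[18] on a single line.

Answer: 6 7 5 13 1 8 14 2 9 3 15 16 10 17 11 4 12 18 0

Derivation:
Char counts: '$':1, '0':4, '1':1, '2':7, '3':6
C (first-col start): C('$')=0, C('0')=1, C('1')=5, C('2')=6, C('3')=13
L[0]='2': occ=0, LF[0]=C('2')+0=6+0=6
L[1]='2': occ=1, LF[1]=C('2')+1=6+1=7
L[2]='1': occ=0, LF[2]=C('1')+0=5+0=5
L[3]='3': occ=0, LF[3]=C('3')+0=13+0=13
L[4]='0': occ=0, LF[4]=C('0')+0=1+0=1
L[5]='2': occ=2, LF[5]=C('2')+2=6+2=8
L[6]='3': occ=1, LF[6]=C('3')+1=13+1=14
L[7]='0': occ=1, LF[7]=C('0')+1=1+1=2
L[8]='2': occ=3, LF[8]=C('2')+3=6+3=9
L[9]='0': occ=2, LF[9]=C('0')+2=1+2=3
L[10]='3': occ=2, LF[10]=C('3')+2=13+2=15
L[11]='3': occ=3, LF[11]=C('3')+3=13+3=16
L[12]='2': occ=4, LF[12]=C('2')+4=6+4=10
L[13]='3': occ=4, LF[13]=C('3')+4=13+4=17
L[14]='2': occ=5, LF[14]=C('2')+5=6+5=11
L[15]='0': occ=3, LF[15]=C('0')+3=1+3=4
L[16]='2': occ=6, LF[16]=C('2')+6=6+6=12
L[17]='3': occ=5, LF[17]=C('3')+5=13+5=18
L[18]='$': occ=0, LF[18]=C('$')+0=0+0=0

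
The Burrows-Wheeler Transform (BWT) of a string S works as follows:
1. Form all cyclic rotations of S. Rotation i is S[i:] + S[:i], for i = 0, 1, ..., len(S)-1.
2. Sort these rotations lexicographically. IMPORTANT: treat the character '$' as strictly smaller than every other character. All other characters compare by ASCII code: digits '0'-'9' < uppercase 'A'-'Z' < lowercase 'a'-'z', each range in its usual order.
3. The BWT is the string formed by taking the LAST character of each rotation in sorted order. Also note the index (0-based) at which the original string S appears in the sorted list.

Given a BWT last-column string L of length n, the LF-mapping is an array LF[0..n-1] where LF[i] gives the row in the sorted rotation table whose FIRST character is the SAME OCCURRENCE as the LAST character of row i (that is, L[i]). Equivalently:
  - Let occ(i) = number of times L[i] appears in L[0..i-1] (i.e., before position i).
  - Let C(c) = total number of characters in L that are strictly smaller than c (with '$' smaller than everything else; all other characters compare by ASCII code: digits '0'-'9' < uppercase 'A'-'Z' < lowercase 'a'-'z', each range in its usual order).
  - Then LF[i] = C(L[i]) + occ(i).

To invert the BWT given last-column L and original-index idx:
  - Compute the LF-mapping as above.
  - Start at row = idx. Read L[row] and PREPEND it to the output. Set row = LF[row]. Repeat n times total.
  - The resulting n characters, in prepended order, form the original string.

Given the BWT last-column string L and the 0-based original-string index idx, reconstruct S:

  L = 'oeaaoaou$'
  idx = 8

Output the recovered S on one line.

LF mapping: 5 4 1 2 6 3 7 8 0
Walk LF starting at row 8, prepending L[row]:
  step 1: row=8, L[8]='$', prepend. Next row=LF[8]=0
  step 2: row=0, L[0]='o', prepend. Next row=LF[0]=5
  step 3: row=5, L[5]='a', prepend. Next row=LF[5]=3
  step 4: row=3, L[3]='a', prepend. Next row=LF[3]=2
  step 5: row=2, L[2]='a', prepend. Next row=LF[2]=1
  step 6: row=1, L[1]='e', prepend. Next row=LF[1]=4
  step 7: row=4, L[4]='o', prepend. Next row=LF[4]=6
  step 8: row=6, L[6]='o', prepend. Next row=LF[6]=7
  step 9: row=7, L[7]='u', prepend. Next row=LF[7]=8
Reversed output: uooeaaao$

Answer: uooeaaao$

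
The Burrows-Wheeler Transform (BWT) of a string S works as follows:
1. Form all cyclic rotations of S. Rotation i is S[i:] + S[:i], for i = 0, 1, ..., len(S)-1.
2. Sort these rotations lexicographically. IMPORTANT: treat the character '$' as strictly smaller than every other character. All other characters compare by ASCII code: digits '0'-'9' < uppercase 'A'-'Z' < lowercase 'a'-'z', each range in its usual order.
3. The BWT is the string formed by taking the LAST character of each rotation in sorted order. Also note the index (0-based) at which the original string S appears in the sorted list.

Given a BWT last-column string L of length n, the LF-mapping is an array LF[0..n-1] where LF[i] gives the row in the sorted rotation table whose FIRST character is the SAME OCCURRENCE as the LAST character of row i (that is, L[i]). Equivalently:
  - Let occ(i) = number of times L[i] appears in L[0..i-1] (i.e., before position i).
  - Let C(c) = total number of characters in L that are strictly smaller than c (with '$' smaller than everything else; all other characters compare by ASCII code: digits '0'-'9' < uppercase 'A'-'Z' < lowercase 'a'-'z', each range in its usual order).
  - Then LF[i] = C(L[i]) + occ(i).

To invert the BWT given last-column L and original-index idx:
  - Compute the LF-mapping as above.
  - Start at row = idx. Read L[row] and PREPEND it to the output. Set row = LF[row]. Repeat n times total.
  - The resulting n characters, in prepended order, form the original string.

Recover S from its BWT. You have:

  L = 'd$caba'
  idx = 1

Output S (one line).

Answer: abcad$

Derivation:
LF mapping: 5 0 4 1 3 2
Walk LF starting at row 1, prepending L[row]:
  step 1: row=1, L[1]='$', prepend. Next row=LF[1]=0
  step 2: row=0, L[0]='d', prepend. Next row=LF[0]=5
  step 3: row=5, L[5]='a', prepend. Next row=LF[5]=2
  step 4: row=2, L[2]='c', prepend. Next row=LF[2]=4
  step 5: row=4, L[4]='b', prepend. Next row=LF[4]=3
  step 6: row=3, L[3]='a', prepend. Next row=LF[3]=1
Reversed output: abcad$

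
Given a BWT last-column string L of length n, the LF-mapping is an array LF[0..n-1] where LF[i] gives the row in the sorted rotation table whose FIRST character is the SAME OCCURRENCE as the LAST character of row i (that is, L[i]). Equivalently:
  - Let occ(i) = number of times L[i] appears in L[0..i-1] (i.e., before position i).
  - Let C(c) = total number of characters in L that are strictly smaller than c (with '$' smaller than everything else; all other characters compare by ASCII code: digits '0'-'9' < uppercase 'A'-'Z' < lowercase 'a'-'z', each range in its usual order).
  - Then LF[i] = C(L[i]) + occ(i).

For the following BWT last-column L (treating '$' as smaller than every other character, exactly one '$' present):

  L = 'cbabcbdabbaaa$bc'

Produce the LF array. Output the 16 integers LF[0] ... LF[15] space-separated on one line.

Char counts: '$':1, 'a':5, 'b':6, 'c':3, 'd':1
C (first-col start): C('$')=0, C('a')=1, C('b')=6, C('c')=12, C('d')=15
L[0]='c': occ=0, LF[0]=C('c')+0=12+0=12
L[1]='b': occ=0, LF[1]=C('b')+0=6+0=6
L[2]='a': occ=0, LF[2]=C('a')+0=1+0=1
L[3]='b': occ=1, LF[3]=C('b')+1=6+1=7
L[4]='c': occ=1, LF[4]=C('c')+1=12+1=13
L[5]='b': occ=2, LF[5]=C('b')+2=6+2=8
L[6]='d': occ=0, LF[6]=C('d')+0=15+0=15
L[7]='a': occ=1, LF[7]=C('a')+1=1+1=2
L[8]='b': occ=3, LF[8]=C('b')+3=6+3=9
L[9]='b': occ=4, LF[9]=C('b')+4=6+4=10
L[10]='a': occ=2, LF[10]=C('a')+2=1+2=3
L[11]='a': occ=3, LF[11]=C('a')+3=1+3=4
L[12]='a': occ=4, LF[12]=C('a')+4=1+4=5
L[13]='$': occ=0, LF[13]=C('$')+0=0+0=0
L[14]='b': occ=5, LF[14]=C('b')+5=6+5=11
L[15]='c': occ=2, LF[15]=C('c')+2=12+2=14

Answer: 12 6 1 7 13 8 15 2 9 10 3 4 5 0 11 14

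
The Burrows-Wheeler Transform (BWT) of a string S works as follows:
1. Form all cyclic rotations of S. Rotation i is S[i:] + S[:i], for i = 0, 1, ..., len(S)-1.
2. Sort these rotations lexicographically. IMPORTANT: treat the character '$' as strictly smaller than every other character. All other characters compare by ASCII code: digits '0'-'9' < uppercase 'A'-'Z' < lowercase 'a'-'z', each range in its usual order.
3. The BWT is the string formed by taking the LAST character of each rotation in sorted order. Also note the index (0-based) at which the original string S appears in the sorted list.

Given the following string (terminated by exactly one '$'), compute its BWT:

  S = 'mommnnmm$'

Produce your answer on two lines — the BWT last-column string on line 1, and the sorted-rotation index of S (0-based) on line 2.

All 9 rotations (rotation i = S[i:]+S[:i]):
  rot[0] = mommnnmm$
  rot[1] = ommnnmm$m
  rot[2] = mmnnmm$mo
  rot[3] = mnnmm$mom
  rot[4] = nnmm$momm
  rot[5] = nmm$mommn
  rot[6] = mm$mommnn
  rot[7] = m$mommnnm
  rot[8] = $mommnnmm
Sorted (with $ < everything):
  sorted[0] = $mommnnmm  (last char: 'm')
  sorted[1] = m$mommnnm  (last char: 'm')
  sorted[2] = mm$mommnn  (last char: 'n')
  sorted[3] = mmnnmm$mo  (last char: 'o')
  sorted[4] = mnnmm$mom  (last char: 'm')
  sorted[5] = mommnnmm$  (last char: '$')
  sorted[6] = nmm$mommn  (last char: 'n')
  sorted[7] = nnmm$momm  (last char: 'm')
  sorted[8] = ommnnmm$m  (last char: 'm')
Last column: mmnom$nmm
Original string S is at sorted index 5

Answer: mmnom$nmm
5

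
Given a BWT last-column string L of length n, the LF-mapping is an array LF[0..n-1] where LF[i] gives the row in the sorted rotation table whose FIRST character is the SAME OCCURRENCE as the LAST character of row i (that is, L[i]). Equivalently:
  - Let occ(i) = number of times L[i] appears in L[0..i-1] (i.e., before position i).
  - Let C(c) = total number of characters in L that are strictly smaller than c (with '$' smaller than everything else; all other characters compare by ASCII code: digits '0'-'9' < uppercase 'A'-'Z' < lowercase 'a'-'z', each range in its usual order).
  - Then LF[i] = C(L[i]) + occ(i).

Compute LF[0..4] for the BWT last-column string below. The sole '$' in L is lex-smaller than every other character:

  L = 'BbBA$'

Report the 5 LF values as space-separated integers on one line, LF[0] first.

Char counts: '$':1, 'A':1, 'B':2, 'b':1
C (first-col start): C('$')=0, C('A')=1, C('B')=2, C('b')=4
L[0]='B': occ=0, LF[0]=C('B')+0=2+0=2
L[1]='b': occ=0, LF[1]=C('b')+0=4+0=4
L[2]='B': occ=1, LF[2]=C('B')+1=2+1=3
L[3]='A': occ=0, LF[3]=C('A')+0=1+0=1
L[4]='$': occ=0, LF[4]=C('$')+0=0+0=0

Answer: 2 4 3 1 0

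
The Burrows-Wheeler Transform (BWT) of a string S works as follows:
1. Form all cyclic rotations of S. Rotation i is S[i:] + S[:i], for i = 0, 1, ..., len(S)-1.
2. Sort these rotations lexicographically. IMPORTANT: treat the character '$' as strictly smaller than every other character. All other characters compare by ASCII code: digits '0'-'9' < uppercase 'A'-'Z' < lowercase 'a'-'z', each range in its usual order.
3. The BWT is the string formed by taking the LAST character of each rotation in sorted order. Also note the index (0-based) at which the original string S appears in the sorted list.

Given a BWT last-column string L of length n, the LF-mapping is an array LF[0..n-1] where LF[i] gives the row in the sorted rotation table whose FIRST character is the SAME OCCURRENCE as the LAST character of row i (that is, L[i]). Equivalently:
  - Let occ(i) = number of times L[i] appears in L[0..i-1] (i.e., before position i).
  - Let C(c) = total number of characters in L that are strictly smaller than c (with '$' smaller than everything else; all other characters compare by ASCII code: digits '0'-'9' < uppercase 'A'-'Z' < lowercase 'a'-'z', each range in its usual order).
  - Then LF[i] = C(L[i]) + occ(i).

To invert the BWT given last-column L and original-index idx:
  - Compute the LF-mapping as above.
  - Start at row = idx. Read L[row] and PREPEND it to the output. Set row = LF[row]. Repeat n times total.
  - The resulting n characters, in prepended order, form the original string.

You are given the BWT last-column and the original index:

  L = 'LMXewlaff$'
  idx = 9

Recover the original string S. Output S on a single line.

Answer: waffleXML$

Derivation:
LF mapping: 1 2 3 5 9 8 4 6 7 0
Walk LF starting at row 9, prepending L[row]:
  step 1: row=9, L[9]='$', prepend. Next row=LF[9]=0
  step 2: row=0, L[0]='L', prepend. Next row=LF[0]=1
  step 3: row=1, L[1]='M', prepend. Next row=LF[1]=2
  step 4: row=2, L[2]='X', prepend. Next row=LF[2]=3
  step 5: row=3, L[3]='e', prepend. Next row=LF[3]=5
  step 6: row=5, L[5]='l', prepend. Next row=LF[5]=8
  step 7: row=8, L[8]='f', prepend. Next row=LF[8]=7
  step 8: row=7, L[7]='f', prepend. Next row=LF[7]=6
  step 9: row=6, L[6]='a', prepend. Next row=LF[6]=4
  step 10: row=4, L[4]='w', prepend. Next row=LF[4]=9
Reversed output: waffleXML$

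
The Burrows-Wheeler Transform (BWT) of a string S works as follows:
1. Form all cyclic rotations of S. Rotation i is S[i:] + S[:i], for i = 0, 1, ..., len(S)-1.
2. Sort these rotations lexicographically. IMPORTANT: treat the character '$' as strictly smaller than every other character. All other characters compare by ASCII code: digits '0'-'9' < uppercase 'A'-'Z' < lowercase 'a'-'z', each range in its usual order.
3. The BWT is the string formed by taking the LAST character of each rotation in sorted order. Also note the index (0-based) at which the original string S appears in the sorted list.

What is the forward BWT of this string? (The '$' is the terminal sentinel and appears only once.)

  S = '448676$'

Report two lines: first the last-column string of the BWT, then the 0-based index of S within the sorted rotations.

All 7 rotations (rotation i = S[i:]+S[:i]):
  rot[0] = 448676$
  rot[1] = 48676$4
  rot[2] = 8676$44
  rot[3] = 676$448
  rot[4] = 76$4486
  rot[5] = 6$44867
  rot[6] = $448676
Sorted (with $ < everything):
  sorted[0] = $448676  (last char: '6')
  sorted[1] = 448676$  (last char: '$')
  sorted[2] = 48676$4  (last char: '4')
  sorted[3] = 6$44867  (last char: '7')
  sorted[4] = 676$448  (last char: '8')
  sorted[5] = 76$4486  (last char: '6')
  sorted[6] = 8676$44  (last char: '4')
Last column: 6$47864
Original string S is at sorted index 1

Answer: 6$47864
1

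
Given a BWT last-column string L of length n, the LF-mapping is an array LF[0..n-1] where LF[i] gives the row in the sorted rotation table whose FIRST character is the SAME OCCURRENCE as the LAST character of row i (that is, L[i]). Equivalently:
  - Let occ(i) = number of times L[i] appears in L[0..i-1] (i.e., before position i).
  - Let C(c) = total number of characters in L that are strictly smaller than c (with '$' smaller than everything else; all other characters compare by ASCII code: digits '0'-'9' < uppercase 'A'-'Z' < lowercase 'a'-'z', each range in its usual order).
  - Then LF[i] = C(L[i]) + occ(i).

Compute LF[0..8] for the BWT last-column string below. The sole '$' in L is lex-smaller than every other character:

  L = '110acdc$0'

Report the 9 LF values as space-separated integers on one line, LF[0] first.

Char counts: '$':1, '0':2, '1':2, 'a':1, 'c':2, 'd':1
C (first-col start): C('$')=0, C('0')=1, C('1')=3, C('a')=5, C('c')=6, C('d')=8
L[0]='1': occ=0, LF[0]=C('1')+0=3+0=3
L[1]='1': occ=1, LF[1]=C('1')+1=3+1=4
L[2]='0': occ=0, LF[2]=C('0')+0=1+0=1
L[3]='a': occ=0, LF[3]=C('a')+0=5+0=5
L[4]='c': occ=0, LF[4]=C('c')+0=6+0=6
L[5]='d': occ=0, LF[5]=C('d')+0=8+0=8
L[6]='c': occ=1, LF[6]=C('c')+1=6+1=7
L[7]='$': occ=0, LF[7]=C('$')+0=0+0=0
L[8]='0': occ=1, LF[8]=C('0')+1=1+1=2

Answer: 3 4 1 5 6 8 7 0 2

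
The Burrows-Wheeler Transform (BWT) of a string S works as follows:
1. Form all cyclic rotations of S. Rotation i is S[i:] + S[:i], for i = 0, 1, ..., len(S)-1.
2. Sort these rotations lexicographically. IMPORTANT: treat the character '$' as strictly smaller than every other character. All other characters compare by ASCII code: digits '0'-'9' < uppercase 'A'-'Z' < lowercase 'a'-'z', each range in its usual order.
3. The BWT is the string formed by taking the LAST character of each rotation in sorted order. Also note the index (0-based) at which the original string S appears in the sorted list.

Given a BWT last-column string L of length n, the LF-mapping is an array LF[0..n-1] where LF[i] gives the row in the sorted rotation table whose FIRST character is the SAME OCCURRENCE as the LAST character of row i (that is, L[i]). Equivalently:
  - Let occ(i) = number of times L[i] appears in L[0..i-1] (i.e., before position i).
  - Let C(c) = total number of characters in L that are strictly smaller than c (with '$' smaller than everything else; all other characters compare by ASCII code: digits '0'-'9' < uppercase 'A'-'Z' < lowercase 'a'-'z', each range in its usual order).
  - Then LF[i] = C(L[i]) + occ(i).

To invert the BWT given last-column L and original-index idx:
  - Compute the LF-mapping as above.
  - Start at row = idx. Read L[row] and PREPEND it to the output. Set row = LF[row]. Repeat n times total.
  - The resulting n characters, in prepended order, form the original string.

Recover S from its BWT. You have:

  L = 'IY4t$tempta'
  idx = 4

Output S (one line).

Answer: attemptY4I$

Derivation:
LF mapping: 2 3 1 8 0 9 5 6 7 10 4
Walk LF starting at row 4, prepending L[row]:
  step 1: row=4, L[4]='$', prepend. Next row=LF[4]=0
  step 2: row=0, L[0]='I', prepend. Next row=LF[0]=2
  step 3: row=2, L[2]='4', prepend. Next row=LF[2]=1
  step 4: row=1, L[1]='Y', prepend. Next row=LF[1]=3
  step 5: row=3, L[3]='t', prepend. Next row=LF[3]=8
  step 6: row=8, L[8]='p', prepend. Next row=LF[8]=7
  step 7: row=7, L[7]='m', prepend. Next row=LF[7]=6
  step 8: row=6, L[6]='e', prepend. Next row=LF[6]=5
  step 9: row=5, L[5]='t', prepend. Next row=LF[5]=9
  step 10: row=9, L[9]='t', prepend. Next row=LF[9]=10
  step 11: row=10, L[10]='a', prepend. Next row=LF[10]=4
Reversed output: attemptY4I$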